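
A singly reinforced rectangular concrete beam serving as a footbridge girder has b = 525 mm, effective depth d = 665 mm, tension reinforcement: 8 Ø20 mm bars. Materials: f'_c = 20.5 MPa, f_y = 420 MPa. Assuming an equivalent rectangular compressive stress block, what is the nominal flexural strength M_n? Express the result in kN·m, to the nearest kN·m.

M_n ≈ 641 kN·m

A_s = 8 × 314 = 2512 mm².
T = A_s f_y = 2512 × 420 = 1055040 N = 1055.04 kN.
From C = T: a = T/(0.85 f'_c b) = 1055040/(0.85 × 20.5 × 525) = 115.33 mm.
M_n = T(d − a/2) = 1055.04 kN × (665 − 57.665) mm = 640.76 kN·m.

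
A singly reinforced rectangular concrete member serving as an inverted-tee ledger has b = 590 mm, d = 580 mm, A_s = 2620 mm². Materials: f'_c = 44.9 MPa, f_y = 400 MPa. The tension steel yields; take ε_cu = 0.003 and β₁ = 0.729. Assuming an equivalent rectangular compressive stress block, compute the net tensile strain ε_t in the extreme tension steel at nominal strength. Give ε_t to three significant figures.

ε_t ≈ 0.0243

a = A_s f_y/(0.85 f'_c b) = 46.54 mm.
β₁ = 0.729, so c = a/β₁ = 46.54/0.729 = 63.84 mm.
From the linear strain diagram with ε_cu = 0.003: ε_t = 0.003 (d − c)/c = 0.003 × (580 − 63.84)/63.84 = 0.0243.
Since ε_t ≥ 0.005, the section is tension-controlled.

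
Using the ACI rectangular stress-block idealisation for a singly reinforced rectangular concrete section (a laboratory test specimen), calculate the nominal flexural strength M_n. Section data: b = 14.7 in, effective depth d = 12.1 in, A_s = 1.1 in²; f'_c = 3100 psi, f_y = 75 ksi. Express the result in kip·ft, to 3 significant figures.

M_n ≈ 75.9 kip·ft

T = A_s f_y = 1.1 × 75 = 82.5 kips.
a = T/(0.85 f'_c b) = 82.5/(0.85 × 3.1 × 14.7) = 2.130 in.
M_n = T(d − a/2) = 82.5 × (12.1 − 1.065) = 910.4 kip·in = 910.4/12 = 75.87 kip·ft.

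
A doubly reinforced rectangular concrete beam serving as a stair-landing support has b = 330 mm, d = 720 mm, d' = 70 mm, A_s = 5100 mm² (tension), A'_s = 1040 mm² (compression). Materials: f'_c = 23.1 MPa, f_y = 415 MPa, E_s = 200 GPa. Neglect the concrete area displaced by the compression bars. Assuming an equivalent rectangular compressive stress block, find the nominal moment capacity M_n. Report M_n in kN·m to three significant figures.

Assume both tension and compression steel yield.
Net tension couple steel: A_s − A'_s = 4060 mm².
a = (A_s − A'_s) f_y / (0.85 f'_c b) = 1684900/(0.85 × 23.1 × 330) = 260.03 mm.
c = a/β₁ = 260.03/0.85 = 305.92 mm; ε'_s = 0.003(c − d')/c = 0.0023 ≥ f_y/E_s = 0.0021, so compression steel does yield.
M_n = (A_s − A'_s) f_y (d − a/2) + A'_s f_y (d − d') = [1684900 × (720 − 130.015) + 431600 × (720 − 70)] × 10⁻⁶ = 994.07 + 280.54 = 1274.61 kN·m.

M_n ≈ 1270 kN·m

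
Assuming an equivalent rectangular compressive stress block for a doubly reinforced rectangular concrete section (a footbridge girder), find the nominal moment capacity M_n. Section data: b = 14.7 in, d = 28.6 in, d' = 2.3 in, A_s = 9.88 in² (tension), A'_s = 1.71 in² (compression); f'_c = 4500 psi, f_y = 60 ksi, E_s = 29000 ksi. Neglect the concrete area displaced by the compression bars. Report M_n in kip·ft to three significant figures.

M_n ≈ 1220 kip·ft

Assume both steels yield.
a = (A_s − A'_s) f_y/(0.85 f'_c b) = (9.88 − 1.71) × 60/(0.85 × 4.5 × 14.7) = 8.718 in.
c = a/β₁ = 8.718/0.825 = 10.567 in; ε'_s = 0.003(c − d')/c = 0.0023 ≥ ε_y = 0.0021, so the compression steel yields.
M_n = (A_s − A'_s) f_y (d − a/2) + A'_s f_y (d − d') = 490.2 × (28.6 − 4.359) + 102.6 × (28.6 − 2.3) = 11882.9 + 2698.4 = 14581.3 kip·in = 14581.3/12 = 1215.11 kip·ft.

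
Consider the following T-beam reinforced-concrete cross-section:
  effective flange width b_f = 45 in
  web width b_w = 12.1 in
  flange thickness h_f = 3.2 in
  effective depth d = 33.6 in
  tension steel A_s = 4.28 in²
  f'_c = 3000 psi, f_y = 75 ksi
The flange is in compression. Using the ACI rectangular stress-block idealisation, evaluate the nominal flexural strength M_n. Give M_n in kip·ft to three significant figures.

Tension: T = A_s f_y = 4.28 × 75 = 321 kips.
Try a within the flange: a = T/(0.85 f'_c b_f) = 321/(0.85 × 3 × 45) = 2.797 in.
Since a = 2.797 ≤ h_f = 3.2 in, the stress block lies entirely in the flange; analyse as a rectangular beam of width b_f.
M_n = T(d − a/2) = 321 × (33.6 − 1.3985) = 10336.7 kip·in.
M_n = 10336.7/12 = 861.39 kip·ft.

M_n ≈ 861 kip·ft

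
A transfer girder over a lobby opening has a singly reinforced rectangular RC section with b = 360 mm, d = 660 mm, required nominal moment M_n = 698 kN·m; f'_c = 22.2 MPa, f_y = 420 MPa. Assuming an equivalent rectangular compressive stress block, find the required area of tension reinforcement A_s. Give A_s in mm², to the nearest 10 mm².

With M_n = 0.85 f'_c a b (d − a/2), solve the quadratic for a:
a = d − √(d² − 2M_n/(0.85 f'_c b)) = 660 − √(660² − 2 × 698×10⁶/(0.85 × 22.2 × 360)) = 180.31 mm.
A_s = 0.85 f'_c a b / f_y = 0.85 × 22.2 × 180.31 × 360 / 420 = 2916.4 mm².

A_s ≈ 2920 mm²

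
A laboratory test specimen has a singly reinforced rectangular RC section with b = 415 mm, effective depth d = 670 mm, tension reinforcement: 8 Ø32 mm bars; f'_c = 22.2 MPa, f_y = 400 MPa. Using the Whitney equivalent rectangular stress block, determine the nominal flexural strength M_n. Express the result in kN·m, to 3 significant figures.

M_n ≈ 1300 kN·m

A_s = 8 × 804 = 6432 mm².
T = A_s f_y = 6432 × 400 = 2572800 N = 2572.8 kN.
From C = T: a = T/(0.85 f'_c b) = 2572800/(0.85 × 22.2 × 415) = 328.54 mm.
M_n = T(d − a/2) = 2572.8 kN × (670 − 164.27) mm = 1301.14 kN·m.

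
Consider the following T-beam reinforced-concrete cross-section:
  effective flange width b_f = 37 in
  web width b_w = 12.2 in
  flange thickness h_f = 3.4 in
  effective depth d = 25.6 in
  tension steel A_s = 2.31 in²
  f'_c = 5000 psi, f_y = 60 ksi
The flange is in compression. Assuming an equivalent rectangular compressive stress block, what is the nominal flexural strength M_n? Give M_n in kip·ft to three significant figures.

Tension: T = A_s f_y = 2.31 × 60 = 138.6 kips.
Try a within the flange: a = T/(0.85 f'_c b_f) = 138.6/(0.85 × 5 × 37) = 0.881 in.
Since a = 0.881 ≤ h_f = 3.4 in, the stress block lies entirely in the flange; analyse as a rectangular beam of width b_f.
M_n = T(d − a/2) = 138.6 × (25.6 − 0.4405) = 3487.1 kip·in.
M_n = 3487.1/12 = 290.59 kip·ft.

M_n ≈ 291 kip·ft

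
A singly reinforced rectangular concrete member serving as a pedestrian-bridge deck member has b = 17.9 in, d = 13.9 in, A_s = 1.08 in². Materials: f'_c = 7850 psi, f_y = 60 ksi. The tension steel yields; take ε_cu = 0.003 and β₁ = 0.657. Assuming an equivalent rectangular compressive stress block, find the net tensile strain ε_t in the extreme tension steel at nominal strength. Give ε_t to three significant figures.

ε_t ≈ 0.0475

a = A_s f_y/(0.85 f'_c b) = 0.543 in.
β₁ = 0.657, so c = a/β₁ = 0.543/0.657 = 0.826 in.
From the linear strain diagram with ε_cu = 0.003: ε_t = 0.003 (d − c)/c = 0.003 × (13.9 − 0.826)/0.826 = 0.0475.
Since ε_t ≥ 0.005, the section is tension-controlled.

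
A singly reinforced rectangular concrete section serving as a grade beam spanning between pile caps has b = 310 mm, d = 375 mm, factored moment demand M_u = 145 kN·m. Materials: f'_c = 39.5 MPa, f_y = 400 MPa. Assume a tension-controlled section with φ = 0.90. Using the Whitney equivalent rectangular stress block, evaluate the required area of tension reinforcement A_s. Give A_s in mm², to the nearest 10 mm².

A_s ≈ 1140 mm²

M_n = M_u/φ = 145/0.90 = 161.111 kN·m.
With M_n = 0.85 f'_c a b (d − a/2), solve the quadratic for a:
a = d − √(d² − 2M_n/(0.85 f'_c b)) = 375 − √(375² − 2 × 161.111×10⁶/(0.85 × 39.5 × 310)) = 43.84 mm.
A_s = 0.85 f'_c a b / f_y = 0.85 × 39.5 × 43.84 × 310 / 400 = 1140.7 mm².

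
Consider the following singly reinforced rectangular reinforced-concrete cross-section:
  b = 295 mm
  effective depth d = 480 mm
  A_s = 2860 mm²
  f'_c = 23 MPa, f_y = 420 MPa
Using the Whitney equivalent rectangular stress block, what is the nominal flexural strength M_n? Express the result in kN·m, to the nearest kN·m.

M_n ≈ 451 kN·m

T = A_s f_y = 2860 × 420 = 1201200 N = 1201.2 kN.
From C = T: a = T/(0.85 f'_c b) = 1201200/(0.85 × 23 × 295) = 208.28 mm.
M_n = T(d − a/2) = 1201.2 kN × (480 − 104.14) mm = 451.48 kN·m.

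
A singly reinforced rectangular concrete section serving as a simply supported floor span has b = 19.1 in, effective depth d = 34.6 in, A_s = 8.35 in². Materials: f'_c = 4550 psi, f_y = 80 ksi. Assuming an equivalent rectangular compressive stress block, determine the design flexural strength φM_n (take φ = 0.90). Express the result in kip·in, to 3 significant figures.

T = A_s f_y = 8.35 × 80 = 668 kips.
a = T/(0.85 f'_c b) = 668/(0.85 × 4.55 × 19.1) = 9.043 in.
M_n = T(d − a/2) = 668 × (34.6 − 4.5215) = 20092.4 kip·in.
φM_n = 0.90 × 20092.4 = 18083.2 kip·in.

φM_n ≈ 18100 kip·in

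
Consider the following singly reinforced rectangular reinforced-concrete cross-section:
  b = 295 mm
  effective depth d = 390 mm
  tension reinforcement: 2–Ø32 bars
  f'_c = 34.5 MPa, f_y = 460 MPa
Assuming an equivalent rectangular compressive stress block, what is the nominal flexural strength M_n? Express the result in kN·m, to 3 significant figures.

A_s = 2 × 804 = 1608 mm².
T = A_s f_y = 1608 × 460 = 739680 N = 739.68 kN.
From C = T: a = T/(0.85 f'_c b) = 739680/(0.85 × 34.5 × 295) = 85.50 mm.
M_n = T(d − a/2) = 739.68 kN × (390 − 42.75) mm = 256.85 kN·m.

M_n ≈ 257 kN·m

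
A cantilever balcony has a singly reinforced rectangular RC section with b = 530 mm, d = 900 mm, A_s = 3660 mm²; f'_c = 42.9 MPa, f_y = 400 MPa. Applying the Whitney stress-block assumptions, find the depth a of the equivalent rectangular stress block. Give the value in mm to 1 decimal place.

T = A_s f_y = 3660 × 400 = 1464000 N = 1464 kN.
Setting C = 0.85 f'_c a b equal to T: a = 1464000/(0.85 × 42.9 × 530) = 75.8 mm.

a ≈ 75.8 mm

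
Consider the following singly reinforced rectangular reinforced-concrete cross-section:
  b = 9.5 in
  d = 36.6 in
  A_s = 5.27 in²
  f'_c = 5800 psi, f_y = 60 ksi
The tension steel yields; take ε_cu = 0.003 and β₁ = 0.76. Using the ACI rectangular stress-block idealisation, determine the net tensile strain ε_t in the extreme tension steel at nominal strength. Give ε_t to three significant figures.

ε_t ≈ 0.00936

a = A_s f_y/(0.85 f'_c b) = 6.751 in.
β₁ = 0.76, so c = a/β₁ = 6.751/0.76 = 8.883 in.
From the linear strain diagram with ε_cu = 0.003: ε_t = 0.003 (d − c)/c = 0.003 × (36.6 − 8.883)/8.883 = 0.00936.
Since ε_t ≥ 0.005, the section is tension-controlled.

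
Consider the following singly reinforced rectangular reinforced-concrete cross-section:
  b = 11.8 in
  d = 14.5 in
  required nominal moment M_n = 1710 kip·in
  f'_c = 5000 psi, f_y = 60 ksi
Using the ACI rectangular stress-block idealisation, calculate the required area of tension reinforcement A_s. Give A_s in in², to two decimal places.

From M_n = 0.85 f'_c a b (d − a/2):
a = d − √(d² − 2M_n/(0.85 f'_c b)) = 14.5 − √(14.5² − 2 × 1710/(0.85 × 5 × 11.8)) = 2.581 in.
A_s = 0.85 f'_c a b / f_y = 0.85 × 5 × 2.581 × 11.8 / 60 = 2.157 in².

A_s ≈ 2.16 in²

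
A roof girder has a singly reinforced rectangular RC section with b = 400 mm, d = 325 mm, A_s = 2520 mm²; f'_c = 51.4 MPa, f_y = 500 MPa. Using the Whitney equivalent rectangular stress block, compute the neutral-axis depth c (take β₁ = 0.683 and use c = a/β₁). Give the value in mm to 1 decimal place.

T = A_s f_y = 2520 × 500 = 1260000 N = 1260 kN.
Setting C = 0.85 f'_c a b equal to T: a = 1260000/(0.85 × 51.4 × 400) = 72.099 mm.
With β₁ = 0.683, c = a/β₁ = 72.099/0.683 = 105.6 mm.

c ≈ 105.6 mm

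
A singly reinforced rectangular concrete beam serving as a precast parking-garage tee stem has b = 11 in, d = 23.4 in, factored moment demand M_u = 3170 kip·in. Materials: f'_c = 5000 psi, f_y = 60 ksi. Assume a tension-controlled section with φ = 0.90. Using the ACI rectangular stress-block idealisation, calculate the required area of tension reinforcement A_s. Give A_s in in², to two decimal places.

M_n = M_u/φ = 3170/0.90 = 3522.22 kip·in.
From M_n = 0.85 f'_c a b (d − a/2):
a = d − √(d² − 2M_n/(0.85 f'_c b)) = 23.4 − √(23.4² − 2 × 3522.22/(0.85 × 5 × 11)) = 3.478 in.
A_s = 0.85 f'_c a b / f_y = 0.85 × 5 × 3.478 × 11 / 60 = 2.710 in².

A_s ≈ 2.71 in²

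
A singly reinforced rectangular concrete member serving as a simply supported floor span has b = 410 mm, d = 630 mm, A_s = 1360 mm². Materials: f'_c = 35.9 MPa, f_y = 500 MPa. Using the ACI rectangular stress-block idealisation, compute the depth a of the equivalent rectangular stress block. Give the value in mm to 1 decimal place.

T = A_s f_y = 1360 × 500 = 680000 N = 680 kN.
Setting C = 0.85 f'_c a b equal to T: a = 680000/(0.85 × 35.9 × 410) = 54.4 mm.

a ≈ 54.4 mm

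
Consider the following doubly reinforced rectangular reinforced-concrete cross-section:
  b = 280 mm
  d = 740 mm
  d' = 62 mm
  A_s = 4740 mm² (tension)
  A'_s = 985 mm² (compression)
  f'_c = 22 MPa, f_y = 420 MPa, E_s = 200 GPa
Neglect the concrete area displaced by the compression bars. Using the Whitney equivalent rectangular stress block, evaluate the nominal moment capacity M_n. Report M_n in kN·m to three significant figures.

M_n ≈ 1210 kN·m

Assume both tension and compression steel yield.
Net tension couple steel: A_s − A'_s = 3755 mm².
a = (A_s − A'_s) f_y / (0.85 f'_c b) = 1577100/(0.85 × 22 × 280) = 301.20 mm.
c = a/β₁ = 301.20/0.85 = 354.35 mm; ε'_s = 0.003(c − d')/c = 0.0025 ≥ f_y/E_s = 0.0021, so compression steel does yield.
M_n = (A_s − A'_s) f_y (d − a/2) + A'_s f_y (d − d') = [1577100 × (740 − 150.6) + 413700 × (740 − 62)] × 10⁻⁶ = 929.54 + 280.49 = 1210.03 kN·m.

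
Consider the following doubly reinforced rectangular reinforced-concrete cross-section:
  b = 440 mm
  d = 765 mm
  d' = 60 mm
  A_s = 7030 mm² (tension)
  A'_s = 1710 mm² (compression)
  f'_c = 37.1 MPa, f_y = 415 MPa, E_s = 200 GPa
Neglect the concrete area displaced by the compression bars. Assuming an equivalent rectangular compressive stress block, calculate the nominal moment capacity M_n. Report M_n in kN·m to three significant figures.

Assume both tension and compression steel yield.
Net tension couple steel: A_s − A'_s = 5320 mm².
a = (A_s − A'_s) f_y / (0.85 f'_c b) = 2207800/(0.85 × 37.1 × 440) = 159.12 mm.
c = a/β₁ = 159.12/0.785 = 202.70 mm; ε'_s = 0.003(c − d')/c = 0.0021 ≥ f_y/E_s = 0.0021, so compression steel does yield.
M_n = (A_s − A'_s) f_y (d − a/2) + A'_s f_y (d − d') = [2207800 × (765 − 79.56) + 709650 × (765 − 60)] × 10⁻⁶ = 1513.31 + 500.30 = 2013.61 kN·m.

M_n ≈ 2010 kN·m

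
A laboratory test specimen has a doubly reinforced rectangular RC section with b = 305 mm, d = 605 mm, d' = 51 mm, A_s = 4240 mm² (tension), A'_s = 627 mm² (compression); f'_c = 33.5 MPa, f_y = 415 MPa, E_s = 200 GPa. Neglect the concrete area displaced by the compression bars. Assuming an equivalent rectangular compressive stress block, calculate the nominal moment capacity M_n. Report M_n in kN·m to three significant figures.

M_n ≈ 922 kN·m

Assume both tension and compression steel yield.
Net tension couple steel: A_s − A'_s = 3613 mm².
a = (A_s − A'_s) f_y / (0.85 f'_c b) = 1499395/(0.85 × 33.5 × 305) = 172.64 mm.
c = a/β₁ = 172.64/0.811 = 212.87 mm; ε'_s = 0.003(c − d')/c = 0.0023 ≥ f_y/E_s = 0.0021, so compression steel does yield.
M_n = (A_s − A'_s) f_y (d − a/2) + A'_s f_y (d − d') = [1499395 × (605 − 86.32) + 260205 × (605 − 51)] × 10⁻⁶ = 777.71 + 144.15 = 921.86 kN·m.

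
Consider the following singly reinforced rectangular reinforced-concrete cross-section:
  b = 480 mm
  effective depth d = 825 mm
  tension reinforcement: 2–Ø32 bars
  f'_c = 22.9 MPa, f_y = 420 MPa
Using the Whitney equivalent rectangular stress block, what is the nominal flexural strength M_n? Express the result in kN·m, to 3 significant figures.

A_s = 2 × 804 = 1608 mm².
T = A_s f_y = 1608 × 420 = 675360 N = 675.36 kN.
From C = T: a = T/(0.85 f'_c b) = 675360/(0.85 × 22.9 × 480) = 72.28 mm.
M_n = T(d − a/2) = 675.36 kN × (825 − 36.14) mm = 532.76 kN·m.

M_n ≈ 533 kN·m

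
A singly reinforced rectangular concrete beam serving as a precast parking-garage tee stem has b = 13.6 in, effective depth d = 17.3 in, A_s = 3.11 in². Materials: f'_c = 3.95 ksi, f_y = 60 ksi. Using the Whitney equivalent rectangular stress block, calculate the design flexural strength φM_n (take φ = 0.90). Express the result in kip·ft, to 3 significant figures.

φM_n ≈ 214 kip·ft

T = A_s f_y = 3.11 × 60 = 186.6 kips.
a = T/(0.85 f'_c b) = 186.6/(0.85 × 3.95 × 13.6) = 4.087 in.
M_n = T(d − a/2) = 186.6 × (17.3 − 2.0435) = 2846.9 kip·in = 2846.9/12 = 237.24 kip·ft.
φM_n = 0.90 × 237.24 = 213.52 kip·ft.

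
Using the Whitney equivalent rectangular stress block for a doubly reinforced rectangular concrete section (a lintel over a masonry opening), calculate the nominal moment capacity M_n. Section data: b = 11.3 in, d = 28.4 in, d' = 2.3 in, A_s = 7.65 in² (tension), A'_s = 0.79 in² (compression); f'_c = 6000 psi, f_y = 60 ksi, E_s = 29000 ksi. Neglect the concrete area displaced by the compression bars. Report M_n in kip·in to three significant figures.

M_n ≈ 11500 kip·in

Assume both steels yield.
a = (A_s − A'_s) f_y/(0.85 f'_c b) = (7.65 − 0.79) × 60/(0.85 × 6 × 11.3) = 7.142 in.
c = a/β₁ = 7.142/0.75 = 9.523 in; ε'_s = 0.003(c − d')/c = 0.0023 ≥ ε_y = 0.0021, so the compression steel yields.
M_n = (A_s − A'_s) f_y (d − a/2) + A'_s f_y (d − d') = 411.6 × (28.4 − 3.571) + 47.4 × (28.4 − 2.3) = 10219.6 + 1237.1 = 11456.7 kip·in.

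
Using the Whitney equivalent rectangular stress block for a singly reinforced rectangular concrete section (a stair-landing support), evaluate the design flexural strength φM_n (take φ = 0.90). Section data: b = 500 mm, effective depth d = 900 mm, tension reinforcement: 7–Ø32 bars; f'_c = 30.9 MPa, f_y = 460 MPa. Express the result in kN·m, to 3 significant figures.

φM_n ≈ 1870 kN·m

A_s = 7 × 804 = 5628 mm².
T = A_s f_y = 5628 × 460 = 2588880 N = 2588.88 kN.
From C = T: a = T/(0.85 f'_c b) = 2588880/(0.85 × 30.9 × 500) = 197.14 mm.
M_n = T(d − a/2) = 2588.88 kN × (900 − 98.57) mm = 2074.81 kN·m.
φM_n = 0.90 × 2074.81 = 1867.33 kN·m.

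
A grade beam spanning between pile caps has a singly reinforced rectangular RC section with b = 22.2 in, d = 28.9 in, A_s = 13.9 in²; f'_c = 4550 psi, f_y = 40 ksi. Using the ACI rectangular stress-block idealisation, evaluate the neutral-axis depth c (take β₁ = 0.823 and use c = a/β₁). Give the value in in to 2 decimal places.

T = A_s f_y = 13.9 × 40 = 556 kips.
a = T/(0.85 f'_c b) = 556/(0.85 × 4.55 × 22.2) = 6.4758 in.
With β₁ = 0.823, c = a/β₁ = 6.4758/0.823 = 7.87 in.

c ≈ 7.87 in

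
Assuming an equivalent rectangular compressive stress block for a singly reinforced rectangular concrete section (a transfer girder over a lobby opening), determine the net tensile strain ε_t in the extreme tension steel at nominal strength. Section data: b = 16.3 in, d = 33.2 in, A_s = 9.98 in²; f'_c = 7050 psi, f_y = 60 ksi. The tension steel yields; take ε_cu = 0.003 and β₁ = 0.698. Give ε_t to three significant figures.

a = A_s f_y/(0.85 f'_c b) = 6.130 in.
β₁ = 0.698, so c = a/β₁ = 6.130/0.698 = 8.782 in.
From the linear strain diagram with ε_cu = 0.003: ε_t = 0.003 (d − c)/c = 0.003 × (33.2 − 8.782)/8.782 = 0.00834.
Since ε_t ≥ 0.005, the section is tension-controlled.

ε_t ≈ 0.00834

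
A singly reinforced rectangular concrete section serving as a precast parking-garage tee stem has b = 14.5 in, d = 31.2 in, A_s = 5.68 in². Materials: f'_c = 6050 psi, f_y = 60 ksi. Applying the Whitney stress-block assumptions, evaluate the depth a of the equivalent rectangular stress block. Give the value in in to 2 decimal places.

a ≈ 4.57 in

T = A_s f_y = 5.68 × 60 = 340.8 kips.
a = T/(0.85 f'_c b) = 340.8/(0.85 × 6.05 × 14.5) = 4.57 in.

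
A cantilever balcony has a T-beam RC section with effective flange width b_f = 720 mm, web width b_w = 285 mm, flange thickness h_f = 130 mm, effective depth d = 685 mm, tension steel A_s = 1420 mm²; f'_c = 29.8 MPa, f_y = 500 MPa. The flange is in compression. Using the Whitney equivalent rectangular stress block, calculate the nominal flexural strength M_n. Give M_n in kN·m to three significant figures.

M_n ≈ 473 kN·m

Tension: T = A_s f_y = 1420 × 500 = 710000 N.
Try a within the flange: a = T/(0.85 f'_c b_f) = 710000/(0.85 × 29.8 × 720) = 38.93 mm.
Since a = 38.93 ≤ h_f = 130 mm, the stress block lies entirely in the flange; analyse as a rectangular beam of width b_f.
M_n = T(d − a/2) = 710000 × (685 − 19.465) = 472.53 × 10⁶ N·mm.
M_n = 472.53 kN·m.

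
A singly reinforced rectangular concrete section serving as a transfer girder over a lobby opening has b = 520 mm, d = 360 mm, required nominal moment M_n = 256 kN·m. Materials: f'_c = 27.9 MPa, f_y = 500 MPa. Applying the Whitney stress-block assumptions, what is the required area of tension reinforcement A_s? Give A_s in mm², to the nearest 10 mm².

A_s ≈ 1560 mm²

With M_n = 0.85 f'_c a b (d − a/2), solve the quadratic for a:
a = d − √(d² − 2M_n/(0.85 f'_c b)) = 360 − √(360² − 2 × 256×10⁶/(0.85 × 27.9 × 520)) = 63.22 mm.
A_s = 0.85 f'_c a b / f_y = 0.85 × 27.9 × 63.22 × 520 / 500 = 1559.2 mm².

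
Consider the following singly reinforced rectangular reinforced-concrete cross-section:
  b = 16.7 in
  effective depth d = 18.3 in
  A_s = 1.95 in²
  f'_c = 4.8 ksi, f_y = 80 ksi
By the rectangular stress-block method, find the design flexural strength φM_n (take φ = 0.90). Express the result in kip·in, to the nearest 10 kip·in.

T = A_s f_y = 1.95 × 80 = 156 kips.
a = T/(0.85 f'_c b) = 156/(0.85 × 4.8 × 16.7) = 2.290 in.
M_n = T(d − a/2) = 156 × (18.3 − 1.145) = 2676.2 kip·in.
φM_n = 0.90 × 2676.2 = 2408.6 kip·in.

φM_n ≈ 2410 kip·in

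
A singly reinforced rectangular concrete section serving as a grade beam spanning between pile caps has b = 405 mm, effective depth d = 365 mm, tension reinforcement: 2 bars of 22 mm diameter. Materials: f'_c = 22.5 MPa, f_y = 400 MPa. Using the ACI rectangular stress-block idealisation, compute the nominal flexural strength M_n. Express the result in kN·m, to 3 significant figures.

M_n ≈ 105 kN·m

A_s = 2 × 380 = 760 mm².
T = A_s f_y = 760 × 400 = 304000 N = 304 kN.
From C = T: a = T/(0.85 f'_c b) = 304000/(0.85 × 22.5 × 405) = 39.25 mm.
M_n = T(d − a/2) = 304 kN × (365 − 19.625) mm = 104.99 kN·m.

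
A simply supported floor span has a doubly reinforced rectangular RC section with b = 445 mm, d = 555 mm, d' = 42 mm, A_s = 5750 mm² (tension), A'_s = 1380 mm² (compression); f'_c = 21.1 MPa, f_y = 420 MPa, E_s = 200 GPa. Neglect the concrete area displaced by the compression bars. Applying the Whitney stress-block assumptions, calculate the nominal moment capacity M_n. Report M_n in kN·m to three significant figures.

Assume both tension and compression steel yield.
Net tension couple steel: A_s − A'_s = 4370 mm².
a = (A_s − A'_s) f_y / (0.85 f'_c b) = 1835400/(0.85 × 21.1 × 445) = 229.97 mm.
c = a/β₁ = 229.97/0.85 = 270.55 mm; ε'_s = 0.003(c − d')/c = 0.0025 ≥ f_y/E_s = 0.0021, so compression steel does yield.
M_n = (A_s − A'_s) f_y (d − a/2) + A'_s f_y (d − d') = [1835400 × (555 − 114.985) + 579600 × (555 − 42)] × 10⁻⁶ = 807.60 + 297.33 = 1104.93 kN·m.

M_n ≈ 1100 kN·m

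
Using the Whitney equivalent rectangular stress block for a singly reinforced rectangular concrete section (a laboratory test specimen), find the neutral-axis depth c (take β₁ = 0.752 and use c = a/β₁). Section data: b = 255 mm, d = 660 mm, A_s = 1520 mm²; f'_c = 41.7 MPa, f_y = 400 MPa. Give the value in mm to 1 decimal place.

T = A_s f_y = 1520 × 400 = 608000 N = 608 kN.
Setting C = 0.85 f'_c a b equal to T: a = 608000/(0.85 × 41.7 × 255) = 67.268 mm.
With β₁ = 0.752, c = a/β₁ = 67.268/0.752 = 89.5 mm.

c ≈ 89.5 mm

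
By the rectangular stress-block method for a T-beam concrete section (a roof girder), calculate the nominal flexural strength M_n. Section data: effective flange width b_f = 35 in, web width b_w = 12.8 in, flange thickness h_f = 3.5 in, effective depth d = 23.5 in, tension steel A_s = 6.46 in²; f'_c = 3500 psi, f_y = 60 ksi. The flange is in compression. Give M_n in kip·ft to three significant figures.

Tension: T = A_s f_y = 6.46 × 60 = 387.6 kips.
Try a within the flange: a = T/(0.85 f'_c b_f) = 387.6/(0.85 × 3.5 × 35) = 3.722 in.
a = 3.722 > h_f = 3.5 in: the block extends into the web. Split into flange-overhang and web parts.
C_f = 0.85 f'_c (b_f − b_w) h_f = 0.85 × 3.5 × (35 − 12.8) × 3.5 = 231.2 kips.
Remaining web compression depth: a_w = (T − C_f)/(0.85 f'_c b_w) = (387.6 − 231.2)/(0.85 × 3.5 × 12.8) = 4.107 in.
M_n = C_f(d − h_f/2) + (T − C_f)(d − a_w/2) = 231.2 × (23.5 − 1.75) + 156.4 × (23.5 − 2.0535) = 5028.6 + 3354.2 = 8382.8 kip·in.
M_n = 8382.8/12 = 698.57 kip·ft.

M_n ≈ 699 kip·ft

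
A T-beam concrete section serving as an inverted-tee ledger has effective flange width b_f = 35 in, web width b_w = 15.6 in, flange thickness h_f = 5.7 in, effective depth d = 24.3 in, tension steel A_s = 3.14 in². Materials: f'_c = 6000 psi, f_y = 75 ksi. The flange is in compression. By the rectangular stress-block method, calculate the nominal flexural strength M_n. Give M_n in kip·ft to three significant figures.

M_n ≈ 464 kip·ft

Tension: T = A_s f_y = 3.14 × 75 = 235.5 kips.
Try a within the flange: a = T/(0.85 f'_c b_f) = 235.5/(0.85 × 6 × 35) = 1.319 in.
Since a = 1.319 ≤ h_f = 5.7 in, the stress block lies entirely in the flange; analyse as a rectangular beam of width b_f.
M_n = T(d − a/2) = 235.5 × (24.3 − 0.6595) = 5567.3 kip·in.
M_n = 5567.3/12 = 463.94 kip·ft.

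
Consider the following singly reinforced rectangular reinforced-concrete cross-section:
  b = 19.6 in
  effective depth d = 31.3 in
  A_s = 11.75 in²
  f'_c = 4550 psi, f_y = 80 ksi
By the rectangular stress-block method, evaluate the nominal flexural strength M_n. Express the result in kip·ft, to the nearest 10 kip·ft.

T = A_s f_y = 11.75 × 80 = 940 kips.
a = T/(0.85 f'_c b) = 940/(0.85 × 4.55 × 19.6) = 12.401 in.
M_n = T(d − a/2) = 940 × (31.3 − 6.2005) = 23593.5 kip·in = 23593.5/12 = 1966.13 kip·ft.

M_n ≈ 1970 kip·ft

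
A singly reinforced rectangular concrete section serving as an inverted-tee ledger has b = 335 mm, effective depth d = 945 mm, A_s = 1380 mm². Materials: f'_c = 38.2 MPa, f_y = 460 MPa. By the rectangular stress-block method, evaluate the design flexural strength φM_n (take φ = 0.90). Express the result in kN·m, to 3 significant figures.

T = A_s f_y = 1380 × 460 = 634800 N = 634.8 kN.
From C = T: a = T/(0.85 f'_c b) = 634800/(0.85 × 38.2 × 335) = 58.36 mm.
M_n = T(d − a/2) = 634.8 kN × (945 − 29.18) mm = 581.36 kN·m.
φM_n = 0.90 × 581.36 = 523.22 kN·m.

φM_n ≈ 523 kN·m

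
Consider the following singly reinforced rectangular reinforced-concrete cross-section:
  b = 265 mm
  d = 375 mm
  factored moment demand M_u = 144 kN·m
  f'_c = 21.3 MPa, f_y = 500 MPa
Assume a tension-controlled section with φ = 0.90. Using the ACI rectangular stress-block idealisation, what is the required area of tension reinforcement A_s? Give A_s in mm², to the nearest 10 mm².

M_n = M_u/φ = 144/0.90 = 160 kN·m.
With M_n = 0.85 f'_c a b (d − a/2), solve the quadratic for a:
a = d − √(d² − 2M_n/(0.85 f'_c b)) = 375 − √(375² − 2 × 160×10⁶/(0.85 × 21.3 × 265)) = 103.10 mm.
A_s = 0.85 f'_c a b / f_y = 0.85 × 21.3 × 103.10 × 265 / 500 = 989.3 mm².

A_s ≈ 990 mm²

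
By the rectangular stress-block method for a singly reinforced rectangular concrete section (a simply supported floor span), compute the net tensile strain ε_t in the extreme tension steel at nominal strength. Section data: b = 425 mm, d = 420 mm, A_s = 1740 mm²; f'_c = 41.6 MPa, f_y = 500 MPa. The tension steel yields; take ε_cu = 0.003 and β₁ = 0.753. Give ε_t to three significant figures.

ε_t ≈ 0.0134

a = A_s f_y/(0.85 f'_c b) = 57.89 mm.
β₁ = 0.753, so c = a/β₁ = 57.89/0.753 = 76.88 mm.
From the linear strain diagram with ε_cu = 0.003: ε_t = 0.003 (d − c)/c = 0.003 × (420 − 76.88)/76.88 = 0.0134.
Since ε_t ≥ 0.005, the section is tension-controlled.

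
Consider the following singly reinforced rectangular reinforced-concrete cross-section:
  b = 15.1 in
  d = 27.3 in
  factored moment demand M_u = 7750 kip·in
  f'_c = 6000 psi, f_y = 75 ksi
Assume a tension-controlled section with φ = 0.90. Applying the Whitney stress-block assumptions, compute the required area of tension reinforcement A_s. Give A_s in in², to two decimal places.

A_s ≈ 4.58 in²

M_n = M_u/φ = 7750/0.90 = 8611.11 kip·in.
From M_n = 0.85 f'_c a b (d − a/2):
a = d − √(d² − 2M_n/(0.85 f'_c b)) = 27.3 − √(27.3² − 2 × 8611.11/(0.85 × 6 × 15.1)) = 4.460 in.
A_s = 0.85 f'_c a b / f_y = 0.85 × 6 × 4.460 × 15.1 / 75 = 4.580 in².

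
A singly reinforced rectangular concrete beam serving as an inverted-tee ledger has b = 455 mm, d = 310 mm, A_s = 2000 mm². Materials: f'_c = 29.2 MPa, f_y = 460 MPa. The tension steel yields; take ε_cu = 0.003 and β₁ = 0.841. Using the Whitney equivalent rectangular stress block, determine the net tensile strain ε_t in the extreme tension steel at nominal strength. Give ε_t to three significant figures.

a = A_s f_y/(0.85 f'_c b) = 81.47 mm.
β₁ = 0.841, so c = a/β₁ = 81.47/0.841 = 96.87 mm.
From the linear strain diagram with ε_cu = 0.003: ε_t = 0.003 (d − c)/c = 0.003 × (310 − 96.87)/96.87 = 0.00660.
Since ε_t ≥ 0.005, the section is tension-controlled.

ε_t ≈ 0.00660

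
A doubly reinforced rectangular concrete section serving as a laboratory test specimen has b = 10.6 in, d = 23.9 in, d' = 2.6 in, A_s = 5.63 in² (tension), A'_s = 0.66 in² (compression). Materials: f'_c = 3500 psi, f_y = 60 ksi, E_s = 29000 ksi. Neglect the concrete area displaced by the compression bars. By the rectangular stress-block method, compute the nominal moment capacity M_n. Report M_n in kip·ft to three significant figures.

M_n ≈ 547 kip·ft

Assume both steels yield.
a = (A_s − A'_s) f_y/(0.85 f'_c b) = (5.63 − 0.66) × 60/(0.85 × 3.5 × 10.6) = 9.456 in.
c = a/β₁ = 9.456/0.85 = 11.125 in; ε'_s = 0.003(c − d')/c = 0.0023 ≥ ε_y = 0.0021, so the compression steel yields.
M_n = (A_s − A'_s) f_y (d − a/2) + A'_s f_y (d − d') = 298.2 × (23.9 − 4.728) + 39.6 × (23.9 − 2.6) = 5717.1 + 843.5 = 6560.6 kip·in = 6560.6/12 = 546.72 kip·ft.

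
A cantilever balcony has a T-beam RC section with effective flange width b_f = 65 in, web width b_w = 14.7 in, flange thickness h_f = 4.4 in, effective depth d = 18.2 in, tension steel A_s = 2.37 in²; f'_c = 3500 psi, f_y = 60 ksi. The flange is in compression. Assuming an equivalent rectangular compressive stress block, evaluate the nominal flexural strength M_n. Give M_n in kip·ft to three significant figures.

M_n ≈ 211 kip·ft

Tension: T = A_s f_y = 2.37 × 60 = 142.2 kips.
Try a within the flange: a = T/(0.85 f'_c b_f) = 142.2/(0.85 × 3.5 × 65) = 0.735 in.
Since a = 0.735 ≤ h_f = 4.4 in, the stress block lies entirely in the flange; analyse as a rectangular beam of width b_f.
M_n = T(d − a/2) = 142.2 × (18.2 − 0.3675) = 2535.8 kip·in.
M_n = 2535.8/12 = 211.32 kip·ft.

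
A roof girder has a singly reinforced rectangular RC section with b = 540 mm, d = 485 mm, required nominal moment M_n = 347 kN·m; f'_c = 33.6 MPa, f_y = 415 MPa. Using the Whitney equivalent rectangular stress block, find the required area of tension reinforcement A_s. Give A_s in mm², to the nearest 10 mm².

A_s ≈ 1820 mm²

With M_n = 0.85 f'_c a b (d − a/2), solve the quadratic for a:
a = d − √(d² − 2M_n/(0.85 f'_c b)) = 485 − √(485² − 2 × 347×10⁶/(0.85 × 33.6 × 540)) = 48.85 mm.
A_s = 0.85 f'_c a b / f_y = 0.85 × 33.6 × 48.85 × 540 / 415 = 1815.4 mm².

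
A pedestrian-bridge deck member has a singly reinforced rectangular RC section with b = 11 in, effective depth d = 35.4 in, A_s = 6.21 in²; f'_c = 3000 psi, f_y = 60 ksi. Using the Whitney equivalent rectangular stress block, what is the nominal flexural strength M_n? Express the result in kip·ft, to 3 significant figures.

T = A_s f_y = 6.21 × 60 = 372.6 kips.
a = T/(0.85 f'_c b) = 372.6/(0.85 × 3 × 11) = 13.283 in.
M_n = T(d − a/2) = 372.6 × (35.4 − 6.6415) = 10715.4 kip·in = 10715.4/12 = 892.95 kip·ft.

M_n ≈ 893 kip·ft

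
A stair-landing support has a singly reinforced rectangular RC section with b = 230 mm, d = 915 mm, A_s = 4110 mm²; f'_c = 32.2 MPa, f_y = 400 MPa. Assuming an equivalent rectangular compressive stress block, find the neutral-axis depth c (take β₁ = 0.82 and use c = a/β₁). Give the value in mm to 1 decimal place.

T = A_s f_y = 4110 × 400 = 1644000 N = 1644 kN.
Setting C = 0.85 f'_c a b equal to T: a = 1644000/(0.85 × 32.2 × 230) = 261.156 mm.
With β₁ = 0.82, c = a/β₁ = 261.156/0.82 = 318.5 mm.

c ≈ 318.5 mm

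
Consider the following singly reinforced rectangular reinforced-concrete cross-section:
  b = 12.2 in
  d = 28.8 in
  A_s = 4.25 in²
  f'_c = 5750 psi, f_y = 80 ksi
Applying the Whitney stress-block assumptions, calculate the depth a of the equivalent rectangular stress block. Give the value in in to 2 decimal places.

T = A_s f_y = 4.25 × 80 = 340 kips.
a = T/(0.85 f'_c b) = 340/(0.85 × 5.75 × 12.2) = 5.70 in.

a ≈ 5.70 in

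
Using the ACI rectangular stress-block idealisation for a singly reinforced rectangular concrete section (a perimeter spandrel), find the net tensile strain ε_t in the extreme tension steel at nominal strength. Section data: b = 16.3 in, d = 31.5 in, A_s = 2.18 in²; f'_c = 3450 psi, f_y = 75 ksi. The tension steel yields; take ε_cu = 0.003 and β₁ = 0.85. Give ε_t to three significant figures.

a = A_s f_y/(0.85 f'_c b) = 3.421 in.
β₁ = 0.85, so c = a/β₁ = 3.421/0.85 = 4.025 in.
From the linear strain diagram with ε_cu = 0.003: ε_t = 0.003 (d − c)/c = 0.003 × (31.5 − 4.025)/4.025 = 0.0205.
Since ε_t ≥ 0.005, the section is tension-controlled.

ε_t ≈ 0.0205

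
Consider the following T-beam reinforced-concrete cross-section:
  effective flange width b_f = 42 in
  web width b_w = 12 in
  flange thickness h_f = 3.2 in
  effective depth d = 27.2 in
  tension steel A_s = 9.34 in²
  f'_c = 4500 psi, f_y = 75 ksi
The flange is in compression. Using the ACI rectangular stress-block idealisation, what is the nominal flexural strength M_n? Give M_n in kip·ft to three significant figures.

Tension: T = A_s f_y = 9.34 × 75 = 700.5 kips.
Try a within the flange: a = T/(0.85 f'_c b_f) = 700.5/(0.85 × 4.5 × 42) = 4.360 in.
a = 4.360 > h_f = 3.2 in: the block extends into the web. Split into flange-overhang and web parts.
C_f = 0.85 f'_c (b_f − b_w) h_f = 0.85 × 4.5 × (42 − 12) × 3.2 = 367.2 kips.
Remaining web compression depth: a_w = (T − C_f)/(0.85 f'_c b_w) = (700.5 − 367.2)/(0.85 × 4.5 × 12) = 7.261 in.
M_n = C_f(d − h_f/2) + (T − C_f)(d − a_w/2) = 367.2 × (27.2 − 1.6) + 333.3 × (27.2 − 3.6305) = 9400.3 + 7855.7 = 17256.0 kip·in.
M_n = 17256.0/12 = 1438.00 kip·ft.

M_n ≈ 1440 kip·ft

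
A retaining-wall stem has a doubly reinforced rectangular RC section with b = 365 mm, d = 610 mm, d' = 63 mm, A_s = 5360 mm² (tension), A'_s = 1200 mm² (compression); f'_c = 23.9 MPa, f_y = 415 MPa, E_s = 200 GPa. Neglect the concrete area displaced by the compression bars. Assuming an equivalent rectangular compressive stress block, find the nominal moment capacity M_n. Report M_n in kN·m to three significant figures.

M_n ≈ 1120 kN·m

Assume both tension and compression steel yield.
Net tension couple steel: A_s − A'_s = 4160 mm².
a = (A_s − A'_s) f_y / (0.85 f'_c b) = 1726400/(0.85 × 23.9 × 365) = 232.83 mm.
c = a/β₁ = 232.83/0.85 = 273.92 mm; ε'_s = 0.003(c − d')/c = 0.0023 ≥ f_y/E_s = 0.0021, so compression steel does yield.
M_n = (A_s − A'_s) f_y (d − a/2) + A'_s f_y (d − d') = [1726400 × (610 − 116.415) + 498000 × (610 − 63)] × 10⁻⁶ = 852.13 + 272.41 = 1124.54 kN·m.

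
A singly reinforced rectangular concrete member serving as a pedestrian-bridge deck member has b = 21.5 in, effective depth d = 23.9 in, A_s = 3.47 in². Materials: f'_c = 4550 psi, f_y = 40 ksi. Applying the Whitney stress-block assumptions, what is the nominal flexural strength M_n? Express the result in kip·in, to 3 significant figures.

T = A_s f_y = 3.47 × 40 = 138.8 kips.
a = T/(0.85 f'_c b) = 138.8/(0.85 × 4.55 × 21.5) = 1.669 in.
M_n = T(d − a/2) = 138.8 × (23.9 − 0.8345) = 3201.5 kip·in.

M_n ≈ 3200 kip·in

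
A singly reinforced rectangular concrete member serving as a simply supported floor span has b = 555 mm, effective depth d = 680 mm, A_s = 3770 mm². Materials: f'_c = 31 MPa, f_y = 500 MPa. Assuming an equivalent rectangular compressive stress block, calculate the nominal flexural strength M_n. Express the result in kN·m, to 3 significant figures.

M_n ≈ 1160 kN·m

T = A_s f_y = 3770 × 500 = 1885000 N = 1885 kN.
From C = T: a = T/(0.85 f'_c b) = 1885000/(0.85 × 31 × 555) = 128.90 mm.
M_n = T(d − a/2) = 1885 kN × (680 − 64.45) mm = 1160.31 kN·m.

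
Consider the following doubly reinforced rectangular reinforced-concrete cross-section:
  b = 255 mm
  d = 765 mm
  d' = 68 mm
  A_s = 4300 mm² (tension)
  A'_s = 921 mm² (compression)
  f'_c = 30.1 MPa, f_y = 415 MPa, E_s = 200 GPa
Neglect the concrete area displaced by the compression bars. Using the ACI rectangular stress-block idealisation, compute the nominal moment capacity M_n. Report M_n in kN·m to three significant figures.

Assume both tension and compression steel yield.
Net tension couple steel: A_s − A'_s = 3379 mm².
a = (A_s − A'_s) f_y / (0.85 f'_c b) = 1402285/(0.85 × 30.1 × 255) = 214.94 mm.
c = a/β₁ = 214.94/0.835 = 257.41 mm; ε'_s = 0.003(c − d')/c = 0.0022 ≥ f_y/E_s = 0.0021, so compression steel does yield.
M_n = (A_s − A'_s) f_y (d − a/2) + A'_s f_y (d − d') = [1402285 × (765 − 107.47) + 382215 × (765 − 68)] × 10⁻⁶ = 922.04 + 266.40 = 1188.44 kN·m.

M_n ≈ 1190 kN·m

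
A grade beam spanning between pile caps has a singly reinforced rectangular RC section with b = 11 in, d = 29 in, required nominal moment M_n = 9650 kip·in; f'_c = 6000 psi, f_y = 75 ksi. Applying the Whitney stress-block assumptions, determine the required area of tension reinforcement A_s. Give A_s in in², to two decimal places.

From M_n = 0.85 f'_c a b (d − a/2):
a = d − √(d² − 2M_n/(0.85 f'_c b)) = 29 − √(29² − 2 × 9650/(0.85 × 6 × 11)) = 6.707 in.
A_s = 0.85 f'_c a b / f_y = 0.85 × 6 × 6.707 × 11 / 75 = 5.017 in².

A_s ≈ 5.02 in²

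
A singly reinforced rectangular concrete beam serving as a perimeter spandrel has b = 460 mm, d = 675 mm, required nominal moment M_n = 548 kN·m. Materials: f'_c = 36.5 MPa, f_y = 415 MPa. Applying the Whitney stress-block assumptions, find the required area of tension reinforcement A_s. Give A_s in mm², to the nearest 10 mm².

A_s ≈ 2050 mm²

With M_n = 0.85 f'_c a b (d − a/2), solve the quadratic for a:
a = d − √(d² − 2M_n/(0.85 f'_c b)) = 675 − √(675² − 2 × 548×10⁶/(0.85 × 36.5 × 460)) = 59.51 mm.
A_s = 0.85 f'_c a b / f_y = 0.85 × 36.5 × 59.51 × 460 / 415 = 2046.5 mm².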